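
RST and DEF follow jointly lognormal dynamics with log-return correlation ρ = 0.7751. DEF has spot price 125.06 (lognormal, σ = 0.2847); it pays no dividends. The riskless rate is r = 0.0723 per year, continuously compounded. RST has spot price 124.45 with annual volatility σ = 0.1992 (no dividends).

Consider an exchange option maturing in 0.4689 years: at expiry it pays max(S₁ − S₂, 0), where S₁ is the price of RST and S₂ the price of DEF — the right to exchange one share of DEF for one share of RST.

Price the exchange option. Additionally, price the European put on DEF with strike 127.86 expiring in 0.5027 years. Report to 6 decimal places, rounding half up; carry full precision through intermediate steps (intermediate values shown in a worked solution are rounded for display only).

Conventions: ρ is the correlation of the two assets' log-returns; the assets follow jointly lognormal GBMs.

exchange price = 5.869928
price(DEF put K=127.86) = 9.125771

σ_eff = √(σ₁² + σ₂² − 2ρσ₁σ₂) = √(0.1992² + 0.2847² − 2·0.7751·0.1992·0.2847) = 0.181161
d₁ = (ln(S₁/S₂) + (q₂ − q₁ + σ_eff²/2)T) / (σ_eff√T) = (ln(124.45/125.06) + (0.0 − 0.0 + 0.016410)·0.4689) / 0.124053 = 0.022611
d₂ = d₁ − σ_eff√T = 0.022611 − 0.124053 = -0.101442
N(d₁) = 0.509020,  N(d₂) = 0.459600
V = S₁·e^{−q₁T}·N(d₁) − S₂·e^{−q₂T}·N(d₂) = 63.347491 − 57.477562 = 5.869928
[vanilla: DEF put K=127.86]
σ√T = 0.2847·√0.5027 = 0.201856
d₁ = (ln(S/K) + (r+σ²/2)T) / (σ√T) = (ln(125.06/127.86) + (0.0723+0.2847²/2)·0.5027) / 0.201856 = (-0.022142 + 0.056718) / 0.201856 = 0.171290
d₂ = d₁ − σ√T = 0.171290 − 0.201856 = -0.030566
e^{−rT} = 0.964307
N(−d₁) = 0.431998,  N(−d₂) = 0.512192
price = K·e^{−rT}·N(−d₂) − S·N(−d₁) = 63.151442 − 54.025671 = 9.125771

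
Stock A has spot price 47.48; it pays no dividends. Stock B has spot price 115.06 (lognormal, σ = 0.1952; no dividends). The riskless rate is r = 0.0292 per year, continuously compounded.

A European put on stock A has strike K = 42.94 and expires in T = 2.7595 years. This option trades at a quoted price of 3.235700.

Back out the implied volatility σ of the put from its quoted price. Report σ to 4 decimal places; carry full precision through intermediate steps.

sigma = 0.2242

At σ = 0.2242 the Black–Scholes value reproduces the quote:
σ√T = 0.2242·√2.7595 = 0.372435
d₁ = (ln(S/K) + (r+σ²/2)T) / (σ√T) = (ln(47.48/42.94) + (0.0292+0.2242²/2)·2.7595) / 0.372435 = (0.100505 + 0.149931) / 0.372435 = 0.672429
d₂ = d₁ − σ√T = 0.672429 − 0.372435 = 0.299993
e^{−rT} = 0.922583
N(−d₁) = 0.250655,  N(−d₂) = 0.382091
V = K·e^{−rT}·N(−d₂) − S·N(−d₁) = 15.136818 − 11.901118 = 3.235700 (the observed quote) — the price is monotone increasing in volatility, hence this σ is the only solution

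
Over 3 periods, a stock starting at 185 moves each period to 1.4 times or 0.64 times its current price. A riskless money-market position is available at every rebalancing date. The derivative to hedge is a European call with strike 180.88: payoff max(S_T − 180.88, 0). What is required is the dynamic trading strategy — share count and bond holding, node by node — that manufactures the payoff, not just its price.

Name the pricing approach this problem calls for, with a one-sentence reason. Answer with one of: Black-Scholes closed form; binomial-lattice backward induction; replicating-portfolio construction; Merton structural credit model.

framework: replicating-portfolio construction

Key observation: the mandate to exhibit the hedge at every date and state singles out the replicating-portfolio construction on the 3-period tree with factors 1.4 and 0.64 from 185.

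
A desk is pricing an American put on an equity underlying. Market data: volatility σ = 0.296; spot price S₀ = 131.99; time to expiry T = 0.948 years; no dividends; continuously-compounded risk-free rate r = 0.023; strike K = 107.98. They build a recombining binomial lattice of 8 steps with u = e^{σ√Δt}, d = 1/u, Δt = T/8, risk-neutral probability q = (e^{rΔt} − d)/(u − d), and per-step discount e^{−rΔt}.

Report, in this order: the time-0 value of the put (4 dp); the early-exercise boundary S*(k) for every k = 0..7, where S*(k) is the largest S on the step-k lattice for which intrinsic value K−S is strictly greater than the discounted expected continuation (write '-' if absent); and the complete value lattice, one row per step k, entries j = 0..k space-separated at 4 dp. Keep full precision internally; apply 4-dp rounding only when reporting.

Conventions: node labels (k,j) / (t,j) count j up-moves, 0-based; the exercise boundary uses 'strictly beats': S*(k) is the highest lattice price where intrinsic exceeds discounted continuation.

price = 4.0731
boundary = - - - - - 79.3012 87.8076 97.2264
tree:
4.0731
6.4039 1.6495
9.8262 2.8480 0.4010
14.6305 4.8389 0.7744 0.0113
20.9780 8.0505 1.4953 0.0221 0.0000
28.6788 13.0133 2.8869 0.0432 0.0000 0.0000
36.3611 20.1724 5.5723 0.0846 0.0000 0.0000 0.0000
43.2992 28.6788 10.7536 0.1657 0.0000 0.0000 0.0000 0.0000
49.5652 36.3611 20.1724 0.3244 0.0000 0.0000 0.0000 0.0000 0.0000

Δt=0.11850  u=1.10727  d=0.90312  q=0.48792  discount=0.99728
step 8 (expiry): payoffs max(K−S,0) = 49.5652 36.3611 20.1724 0.3244 0.0000 0.0000 0.0000 0.0000 0.0000
step 7: (k=7,j=0): S=64.6808, K−S=43.2992, hold=43.0053 ⇒ V=43.2992 exercise | (k=7,j=1): S=79.3012, K−S=28.6788, hold=28.3849 ⇒ V=28.6788 exercise | (k=7,j=2): S=97.2264, K−S=10.7536, hold=10.4597 ⇒ V=10.7536 exercise | (k=7,j=3): S=119.2034, K−S=0.0000, hold=0.1657 ⇒ V=0.1657 continue | (k=7,j=4): S=146.1481, K−S=0.0000, hold=0.0000 ⇒ V=0.0000 continue | (k=7,j=5): S=179.1834, K−S=0.0000, hold=0.0000 ⇒ V=0.0000 continue | (k=7,j=6): S=219.6859, K−S=0.0000, hold=0.0000 ⇒ V=0.0000 continue | (k=7,j=7): S=269.3436, K−S=0.0000, hold=0.0000 ⇒ V=0.0000 continue  boundary S*=97.2264
step 6: (k=6,j=0): S=71.6189, K−S=36.3611, hold=36.0672 ⇒ V=36.3611 exercise | (k=6,j=1): S=87.8076, K−S=20.1724, hold=19.8785 ⇒ V=20.1724 exercise | (k=6,j=2): S=107.6556, K−S=0.3244, hold=5.5723 ⇒ V=5.5723 continue | (k=6,j=3): S=131.9900, K−S=0.0000, hold=0.0846 ⇒ V=0.0846 continue | (k=6,j=4): S=161.8250, K−S=0.0000, hold=0.0000 ⇒ V=0.0000 continue | (k=6,j=5): S=198.4038, K−S=0.0000, hold=0.0000 ⇒ V=0.0000 continue | (k=6,j=6): S=243.2509, K−S=0.0000, hold=0.0000 ⇒ V=0.0000 continue  boundary S*=87.8076
step 5: (k=5,j=0): S=79.3012, K−S=28.6788, hold=28.3849 ⇒ V=28.6788 exercise | (k=5,j=1): S=97.2264, K−S=10.7536, hold=13.0133 ⇒ V=13.0133 continue | (k=5,j=2): S=119.2034, K−S=0.0000, hold=2.8869 ⇒ V=2.8869 continue | (k=5,j=3): S=146.1481, K−S=0.0000, hold=0.0432 ⇒ V=0.0432 continue | (k=5,j=4): S=179.1834, K−S=0.0000, hold=0.0000 ⇒ V=0.0000 continue | (k=5,j=5): S=219.6859, K−S=0.0000, hold=0.0000 ⇒ V=0.0000 continue  boundary S*=79.3012
step 4: (k=4,j=0): S=87.8076, K−S=20.1724, hold=20.9780 ⇒ V=20.9780 continue | (k=4,j=1): S=107.6556, K−S=0.3244, hold=8.0505 ⇒ V=8.0505 continue | (k=4,j=2): S=131.9900, K−S=0.0000, hold=1.4953 ⇒ V=1.4953 continue | (k=4,j=3): S=161.8250, K−S=0.0000, hold=0.0221 ⇒ V=0.0221 continue | (k=4,j=4): S=198.4038, K−S=0.0000, hold=0.0000 ⇒ V=0.0000 continue  boundary S*=-
step 3: (k=3,j=0): S=97.2264, K−S=10.7536, hold=14.6305 ⇒ V=14.6305 continue | (k=3,j=1): S=119.2034, K−S=0.0000, hold=4.8389 ⇒ V=4.8389 continue | (k=3,j=2): S=146.1481, K−S=0.0000, hold=0.7744 ⇒ V=0.7744 continue | (k=3,j=3): S=179.1834, K−S=0.0000, hold=0.0113 ⇒ V=0.0113 continue  boundary S*=-
step 2: (k=2,j=0): S=107.6556, K−S=0.3244, hold=9.8262 ⇒ V=9.8262 continue | (k=2,j=1): S=131.9900, K−S=0.0000, hold=2.8480 ⇒ V=2.8480 continue | (k=2,j=2): S=161.8250, K−S=0.0000, hold=0.4010 ⇒ V=0.4010 continue  boundary S*=-
step 1: (k=1,j=0): S=119.2034, K−S=0.0000, hold=6.4039 ⇒ V=6.4039 continue | (k=1,j=1): S=146.1481, K−S=0.0000, hold=1.6495 ⇒ V=1.6495 continue  boundary S*=-
step 0: (k=0,j=0): S=131.9900, K−S=0.0000, hold=4.0731 ⇒ V=4.0731 continue  boundary S*=-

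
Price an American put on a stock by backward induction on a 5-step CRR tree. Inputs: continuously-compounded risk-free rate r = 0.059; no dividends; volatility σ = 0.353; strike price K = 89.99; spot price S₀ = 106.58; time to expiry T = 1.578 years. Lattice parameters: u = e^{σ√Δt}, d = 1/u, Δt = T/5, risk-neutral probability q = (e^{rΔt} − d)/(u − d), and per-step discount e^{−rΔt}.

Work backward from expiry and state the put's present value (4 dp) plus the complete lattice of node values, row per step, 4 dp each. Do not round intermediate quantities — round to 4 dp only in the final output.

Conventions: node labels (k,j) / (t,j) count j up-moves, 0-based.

Δt=0.31560  u=1.21934  d=0.82012  q=0.49766  discount=0.98155
step 5 (expiry): payoffs max(K−S,0) = 50.4486 31.2002 2.5820 0.0000 0.0000 0.0000
k=4: (k=4,j=0): S=48.2144, K−S=41.7756, hold=40.1154 ⇒ V=41.7756 exercise | (k=4,j=1): S=71.6847, K−S=18.3053, hold=16.6452 ⇒ V=18.3053 exercise | (k=4,j=2): S=106.5800, K−S=0.0000, hold=1.2731 ⇒ V=1.2731 continue | (k=4,j=3): S=158.4620, K−S=0.0000, hold=0.0000 ⇒ V=0.0000 continue | (k=4,j=4): S=235.5995, K−S=0.0000, hold=0.0000 ⇒ V=0.0000 continue
k=3: (k=3,j=0): S=58.7898, K−S=31.2002, hold=29.5401 ⇒ V=31.2002 exercise | (k=3,j=1): S=87.4080, K−S=2.5820, hold=9.6477 ⇒ V=9.6477 continue | (k=3,j=2): S=129.9572, K−S=0.0000, hold=0.6277 ⇒ V=0.6277 continue | (k=3,j=3): S=193.2189, K−S=0.0000, hold=0.0000 ⇒ V=0.0000 continue
k=2: (k=2,j=0): S=71.6847, K−S=18.3053, hold=20.0966 ⇒ V=20.0966 continue | (k=2,j=1): S=106.5800, K−S=0.0000, hold=5.0636 ⇒ V=5.0636 continue | (k=2,j=2): S=158.4620, K−S=0.0000, hold=0.3095 ⇒ V=0.3095 continue
k=1: (k=1,j=0): S=87.4080, K−S=2.5820, hold=12.3825 ⇒ V=12.3825 continue | (k=1,j=1): S=129.9572, K−S=0.0000, hold=2.6479 ⇒ V=2.6479 continue
k=0: (k=0,j=0): S=106.5800, K−S=0.0000, hold=7.3989 ⇒ V=7.3989 continue

price = 7.3989
tree:
7.3989
12.3825 2.6479
20.0966 5.0636 0.3095
31.2002 9.6477 0.6277 0.0000
41.7756 18.3053 1.2731 0.0000 0.0000
50.4486 31.2002 2.5820 0.0000 0.0000 0.0000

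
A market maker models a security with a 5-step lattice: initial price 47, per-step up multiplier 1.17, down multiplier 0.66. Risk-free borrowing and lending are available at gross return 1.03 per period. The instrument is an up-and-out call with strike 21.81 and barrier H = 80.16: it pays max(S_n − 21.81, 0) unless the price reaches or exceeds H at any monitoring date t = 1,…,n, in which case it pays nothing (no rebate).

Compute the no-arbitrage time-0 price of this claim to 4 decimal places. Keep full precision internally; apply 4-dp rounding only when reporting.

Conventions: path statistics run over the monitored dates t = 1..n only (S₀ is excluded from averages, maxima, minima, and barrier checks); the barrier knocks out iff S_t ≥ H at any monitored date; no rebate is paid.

price = 12.2551

Set p* = 0.7255 (from d < R < u); the path-dependent value is the discounted p*-expectation over all price paths.
Enumerate all 2^5 = 32 price paths (U = up ×1.17, D = down ×0.66); each path with k up-moves has probability p*^k·(1−p*)^(5−k).
DDDDD: M=31.0200, payoff=0.0000, prob=0.001559
UDDDD: M=54.9900, payoff=0.0000, prob=0.004120
DUDDD: M=36.2934, payoff=0.0000, prob=0.004120
UUDDD: M=64.3383, payoff=0.0000, prob=0.010888
DDUDD: M=31.0200, payoff=0.0000, prob=0.004120
UDUDD: M=54.9900, payoff=0.0000, prob=0.010888
DUUDD: M=42.4633, payoff=0.0000, prob=0.010888
UUUDD: M=75.2758, payoff=10.9801, prob=0.028775
DDDUD: M=31.0200, payoff=0.0000, prob=0.004120
UDDUD: M=54.9900, payoff=0.0000, prob=0.010888
DUDUD: M=36.2934, payoff=0.0000, prob=0.010888
UUDUD: M=64.3383, payoff=10.9801, prob=0.028775
DDUUD: M=31.0200, payoff=0.0000, prob=0.010888
UDUUD: M=54.9900, payoff=10.9801, prob=0.028775
DUUUD: M=49.6820, payoff=10.9801, prob=0.028775
UUUUD: M=88.0727, payoff=0.0000, prob=0.076047
DDDDU: M=31.0200, payoff=0.0000, prob=0.004120
UDDDU: M=54.9900, payoff=0.0000, prob=0.010888
DUDDU: M=36.2934, payoff=0.0000, prob=0.010888
UUDDU: M=64.3383, payoff=10.9801, prob=0.028775
DDUDU: M=31.0200, payoff=0.0000, prob=0.010888
UDUDU: M=54.9900, payoff=10.9801, prob=0.028775
DUUDU: M=42.4633, payoff=10.9801, prob=0.028775
UUUDU: M=75.2758, payoff=36.3180, prob=0.076047
DDDUU: M=31.0200, payoff=0.0000, prob=0.010888
UDDUU: M=54.9900, payoff=10.9801, prob=0.028775
DUDUU: M=36.2934, payoff=10.9801, prob=0.028775
UUDUU: M=64.3383, payoff=36.3180, prob=0.076047
DDUUU: M=32.7901, payoff=10.9801, prob=0.028775
UDUUU: M=58.1280, payoff=36.3180, prob=0.076047
DUUUU: M=58.1280, payoff=36.3180, prob=0.076047
UUUUU: M=103.0451, payoff=0.0000, prob=0.200982
Price = Σ prob·payoff / R^5 = 14.207044 / 1.159274 = 12.2551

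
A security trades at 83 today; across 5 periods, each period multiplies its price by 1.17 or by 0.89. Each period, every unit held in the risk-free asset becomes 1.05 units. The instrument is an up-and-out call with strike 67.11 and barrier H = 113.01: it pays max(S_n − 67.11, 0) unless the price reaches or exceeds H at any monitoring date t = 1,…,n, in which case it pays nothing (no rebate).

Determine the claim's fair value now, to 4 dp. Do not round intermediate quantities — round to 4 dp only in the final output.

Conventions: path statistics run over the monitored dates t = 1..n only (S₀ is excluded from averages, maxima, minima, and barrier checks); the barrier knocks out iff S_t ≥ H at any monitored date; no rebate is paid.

Set p* = 0.5714 (from d < R < u); the path-dependent value is the discounted p*-expectation over all price paths.
Enumerate all 2^5 = 32 price paths (U = up ×1.17, D = down ×0.89); each path with k up-moves has probability p*^k·(1−p*)^(5−k).
DDDDD: M=73.8700, payoff=0.0000, prob=0.014458
UDDDD: M=97.1100, payoff=0.0000, prob=0.019278
DUDDD: M=86.4279, payoff=0.0000, prob=0.019278
UUDDD: M=113.6187, payoff=0.0000, prob=0.025704
DDUDD: M=76.9208, payoff=0.0000, prob=0.019278
UDUDD: M=101.1206, payoff=12.9877, prob=0.025704
DUUDD: M=101.1206, payoff=12.9877, prob=0.025704
UUUDD: M=132.9339, payoff=0.0000, prob=0.034271
DDDUD: M=73.8700, payoff=0.0000, prob=0.019278
UDDUD: M=97.1100, payoff=12.9877, prob=0.025704
DUDUD: M=89.9974, payoff=12.9877, prob=0.025704
UUDUD: M=118.3112, payoff=0.0000, prob=0.034271
DDUUD: M=89.9974, payoff=12.9877, prob=0.025704
UDUUD: M=118.3112, payoff=0.0000, prob=0.034271
DUUUD: M=118.3112, payoff=0.0000, prob=0.034271
UUUUD: M=155.5326, payoff=0.0000, prob=0.045695
DDDDU: M=73.8700, payoff=0.0000, prob=0.019278
UDDDU: M=97.1100, payoff=12.9877, prob=0.025704
DUDDU: M=86.4279, payoff=12.9877, prob=0.025704
UUDDU: M=113.6187, payoff=0.0000, prob=0.034271
DDUDU: M=80.0977, payoff=12.9877, prob=0.025704
UDUDU: M=105.2969, payoff=38.1869, prob=0.034271
DUUDU: M=105.2969, payoff=38.1869, prob=0.034271
UUUDU: M=138.4240, payoff=0.0000, prob=0.045695
DDDUU: M=80.0977, payoff=12.9877, prob=0.025704
UDDUU: M=105.2969, payoff=38.1869, prob=0.034271
DUDUU: M=105.2969, payoff=38.1869, prob=0.034271
UUDUU: M=138.4240, payoff=0.0000, prob=0.045695
DDUUU: M=105.2969, payoff=38.1869, prob=0.034271
UDUUU: M=138.4240, payoff=0.0000, prob=0.045695
DUUUU: M=138.4240, payoff=0.0000, prob=0.045695
UUUUU: M=181.9732, payoff=0.0000, prob=0.060927
Price = Σ prob·payoff / R^5 = 9.548068 / 1.276282 = 7.4812

price = 7.4812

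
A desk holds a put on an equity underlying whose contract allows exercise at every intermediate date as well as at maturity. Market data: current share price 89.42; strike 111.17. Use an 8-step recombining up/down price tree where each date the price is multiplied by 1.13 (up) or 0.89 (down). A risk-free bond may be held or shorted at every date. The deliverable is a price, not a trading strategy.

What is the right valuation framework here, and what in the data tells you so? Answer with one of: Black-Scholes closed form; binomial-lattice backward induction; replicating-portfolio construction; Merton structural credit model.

framework: binomial-lattice backward induction

Key observation: with exercise allowed before expiry on a discrete up/down model (8 steps from spot 89.42), the strike-111.17 put's value must be rolled back through the tree testing early exercise at each node.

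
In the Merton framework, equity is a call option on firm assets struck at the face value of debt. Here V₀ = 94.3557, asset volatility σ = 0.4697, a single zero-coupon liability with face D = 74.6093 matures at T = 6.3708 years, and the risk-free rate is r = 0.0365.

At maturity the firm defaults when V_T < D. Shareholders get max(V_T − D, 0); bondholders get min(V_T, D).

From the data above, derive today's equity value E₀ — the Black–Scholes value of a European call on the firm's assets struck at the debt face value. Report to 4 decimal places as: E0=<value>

Apply the equity-as-call identities (strike 74.6093, horizon 6.3708 years):
d₁ = [ln(V₀/D) + (r + σ²/2)T] / (σ√T)
   = [ln(94.3557/74.6093) + (0.0365 + 0.5·0.4697²)·6.3708] / (0.4697·√6.3708)
   = [0.234807 + 0.935291] / 1.185544 = 0.986971
d₂ = d₁ − σ√T = 0.986971 − 1.185544 = -0.198572
N(d₁) = 0.838172,  N(d₂) = 0.421299,  e^(−rT) = 0.792523
E₀ = V₀·N(d₁) − D·e^(−rT)·N(d₂)
   = 94.3557·0.838172 − 74.6093·0.792523·0.421299 = 54.175069

E0=54.1751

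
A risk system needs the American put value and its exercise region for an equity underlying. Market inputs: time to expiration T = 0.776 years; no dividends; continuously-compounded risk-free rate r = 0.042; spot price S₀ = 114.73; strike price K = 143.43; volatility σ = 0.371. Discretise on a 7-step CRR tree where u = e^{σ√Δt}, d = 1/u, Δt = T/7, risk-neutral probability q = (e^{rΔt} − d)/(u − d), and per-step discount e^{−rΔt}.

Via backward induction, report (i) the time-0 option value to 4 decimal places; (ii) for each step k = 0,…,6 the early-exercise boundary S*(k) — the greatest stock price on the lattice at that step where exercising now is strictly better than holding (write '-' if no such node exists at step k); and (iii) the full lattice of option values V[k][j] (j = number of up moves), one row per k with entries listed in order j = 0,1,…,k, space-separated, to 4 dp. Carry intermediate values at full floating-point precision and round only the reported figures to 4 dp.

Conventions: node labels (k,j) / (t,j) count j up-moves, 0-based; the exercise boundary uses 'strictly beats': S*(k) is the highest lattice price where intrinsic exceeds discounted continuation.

price = 32.7809
boundary = - - 89.6157 79.2023 89.6157 101.3983 114.7300
tree:
32.7809
42.7148 22.6719
53.8143 31.4779 13.6496
64.2277 42.0755 20.6602 6.4246
73.4310 53.8143 30.1618 10.8890 1.8021
81.5650 64.2277 42.0317 17.9965 3.5361 0.0000
88.7537 73.4310 53.8143 28.7000 6.9387 0.0000 0.0000
95.1071 81.5650 64.2277 42.0317 13.6155 0.0000 0.0000 0.0000

Δt=0.11086  u=1.13148  d=0.88380  q=0.48800  discount=0.99535
step 7 (expiry): payoffs max(K−S,0) = 95.1071 81.5650 64.2277 42.0317 13.6155 0.0000 0.0000 0.0000
step 6: (k=6,j=0): S=54.6763, K−S=88.7537, hold=88.0875 ⇒ V=88.7537 exercise | (k=6,j=1): S=69.9990, K−S=73.4310, hold=72.7648 ⇒ V=73.4310 exercise | (k=6,j=2): S=89.6157, K−S=53.8143, hold=53.1480 ⇒ V=53.8143 exercise | (k=6,j=3): S=114.7300, K−S=28.7000, hold=28.0337 ⇒ V=28.7000 exercise | (k=6,j=4): S=146.8824, K−S=0.0000, hold=6.9387 ⇒ V=6.9387 continue | (k=6,j=5): S=188.0452, K−S=0.0000, hold=0.0000 ⇒ V=0.0000 continue | (k=6,j=6): S=240.7437, K−S=0.0000, hold=0.0000 ⇒ V=0.0000 continue  boundary S*=114.7300
step 5: (k=5,j=0): S=61.8650, K−S=81.5650, hold=80.8987 ⇒ V=81.5650 exercise | (k=5,j=1): S=79.2023, K−S=64.2277, hold=63.5614 ⇒ V=64.2277 exercise | (k=5,j=2): S=101.3983, K−S=42.0317, hold=41.3654 ⇒ V=42.0317 exercise | (k=5,j=3): S=129.8145, K−S=13.6155, hold=17.9965 ⇒ V=17.9965 continue | (k=5,j=4): S=166.1943, K−S=0.0000, hold=3.5361 ⇒ V=3.5361 continue | (k=5,j=5): S=212.7692, K−S=0.0000, hold=0.0000 ⇒ V=0.0000 continue  boundary S*=101.3983
step 4: (k=4,j=0): S=69.9990, K−S=73.4310, hold=72.7648 ⇒ V=73.4310 exercise | (k=4,j=1): S=89.6157, K−S=53.8143, hold=53.1480 ⇒ V=53.8143 exercise | (k=4,j=2): S=114.7300, K−S=28.7000, hold=30.1618 ⇒ V=30.1618 continue | (k=4,j=3): S=146.8824, K−S=0.0000, hold=10.8890 ⇒ V=10.8890 continue | (k=4,j=4): S=188.0452, K−S=0.0000, hold=1.8021 ⇒ V=1.8021 continue  boundary S*=89.6157
step 3: (k=3,j=0): S=79.2023, K−S=64.2277, hold=63.5614 ⇒ V=64.2277 exercise | (k=3,j=1): S=101.3983, K−S=42.0317, hold=42.0755 ⇒ V=42.0755 continue | (k=3,j=2): S=129.8145, K−S=13.6155, hold=20.6602 ⇒ V=20.6602 continue | (k=3,j=3): S=166.1943, K−S=0.0000, hold=6.4246 ⇒ V=6.4246 continue  boundary S*=79.2023
step 2: (k=2,j=0): S=89.6157, K−S=53.8143, hold=53.1693 ⇒ V=53.8143 exercise | (k=2,j=1): S=114.7300, K−S=28.7000, hold=31.4779 ⇒ V=31.4779 continue | (k=2,j=2): S=146.8824, K−S=0.0000, hold=13.6496 ⇒ V=13.6496 continue  boundary S*=89.6157
step 1: (k=1,j=0): S=101.3983, K−S=42.0317, hold=42.7148 ⇒ V=42.7148 continue | (k=1,j=1): S=129.8145, K−S=13.6155, hold=22.6719 ⇒ V=22.6719 continue  boundary S*=-
step 0: (k=0,j=0): S=114.7300, K−S=28.7000, hold=32.7809 ⇒ V=32.7809 continue  boundary S*=-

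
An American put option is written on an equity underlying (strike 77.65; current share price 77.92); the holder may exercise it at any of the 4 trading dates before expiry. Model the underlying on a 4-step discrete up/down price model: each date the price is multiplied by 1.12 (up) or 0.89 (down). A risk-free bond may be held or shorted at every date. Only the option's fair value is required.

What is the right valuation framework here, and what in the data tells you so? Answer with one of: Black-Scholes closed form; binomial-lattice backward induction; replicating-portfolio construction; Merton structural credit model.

framework: binomial-lattice backward induction

Key observation: early exercise of the strike-77.65 put must be checked at each of the 4 dates (spot 77.92), which forces a node-by-node comparison of intrinsic and continuation value backward from expiry.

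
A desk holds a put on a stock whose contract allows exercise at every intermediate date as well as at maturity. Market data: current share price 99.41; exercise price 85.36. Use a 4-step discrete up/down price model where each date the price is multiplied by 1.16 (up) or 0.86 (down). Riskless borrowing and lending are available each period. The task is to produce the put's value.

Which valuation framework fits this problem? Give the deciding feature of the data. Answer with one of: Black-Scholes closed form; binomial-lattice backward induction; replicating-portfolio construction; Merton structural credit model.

Key observation: the exercise right at every one of the 4 steps is what matters: each node needs max(85.36 − S, continuation), which only the stepwise tree valuation starting from spot 99.41 delivers.

framework: binomial-lattice backward induction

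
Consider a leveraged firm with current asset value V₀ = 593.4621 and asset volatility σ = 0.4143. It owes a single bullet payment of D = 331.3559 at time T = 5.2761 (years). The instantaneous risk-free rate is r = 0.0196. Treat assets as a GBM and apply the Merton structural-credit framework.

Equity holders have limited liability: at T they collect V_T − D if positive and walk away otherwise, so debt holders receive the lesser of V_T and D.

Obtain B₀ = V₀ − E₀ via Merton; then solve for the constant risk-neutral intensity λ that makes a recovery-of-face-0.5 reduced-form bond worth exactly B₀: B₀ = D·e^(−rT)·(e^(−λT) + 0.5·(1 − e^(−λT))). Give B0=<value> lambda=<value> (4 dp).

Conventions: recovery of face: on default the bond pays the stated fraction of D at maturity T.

B0=246.9945 lambda=0.0807

Work the structural quantities from V₀ = 593.4621 against face 331.3559:
d₁ = [ln(V₀/D) + (r + σ²/2)T] / (σ√T)
   = [ln(593.4621/331.3559) + (0.0196 + 0.5·0.4143²)·5.2761] / (0.4143·√5.2761)
   = [0.582780 + 0.556218] / 0.951637 = 1.196883
d₂ = d₁ − σ√T = 1.196883 − 0.951637 = 0.245246
N(d₁) = 0.884324,  N(d₂) = 0.596867,  e^(−rT) = 0.901756
E₀ = V₀·N(d₁) − D·e^(−rT)·N(d₂)
   = 593.4621·0.884324 − 331.3559·0.901756·0.596867 = 346.467646
B₀ = V₀ − E₀ = 593.4621 − 346.467646 = 246.994454
e^(−λT) = (B₀·e^(rT)/D − 0.5)/(1 − 0.5) = (246.9945·1.108948/331.3559 − 0.5)/0.5 = 0.65323138
λ = −ln(0.65323138)/5.2761 = 0.080708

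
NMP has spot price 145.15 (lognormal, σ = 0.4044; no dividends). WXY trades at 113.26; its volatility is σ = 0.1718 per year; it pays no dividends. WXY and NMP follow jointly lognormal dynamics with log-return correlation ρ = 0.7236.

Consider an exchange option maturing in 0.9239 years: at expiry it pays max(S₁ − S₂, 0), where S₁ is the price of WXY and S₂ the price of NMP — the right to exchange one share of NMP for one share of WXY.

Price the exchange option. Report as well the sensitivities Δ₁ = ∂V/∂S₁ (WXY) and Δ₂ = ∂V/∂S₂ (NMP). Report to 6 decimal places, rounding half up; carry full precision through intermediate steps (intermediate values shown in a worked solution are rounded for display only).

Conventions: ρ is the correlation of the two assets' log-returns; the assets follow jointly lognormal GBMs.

exchange price = 4.106347
Δ1 = 0.241215
Δ2 = -0.159929

σ_eff = √(σ₁² + σ₂² − 2ρσ₁σ₂) = √(0.1718² + 0.4044² − 2·0.7236·0.1718·0.4044) = 0.304153
d₁ = (ln(S₁/S₂) + (q₂ − q₁ + σ_eff²/2)T) / (σ_eff√T) = (ln(113.26/145.15) + (0.0 − 0.0 + 0.046255)·0.9239) / 0.292351 = -0.702399
d₂ = d₁ − σ_eff√T = -0.702399 − 0.292351 = -0.994750
N(d₁) = 0.241215,  N(d₂) = 0.159929
V = S₁·e^{−q₁T}·N(d₁) − S₂·e^{−q₂T}·N(d₂) = 27.320029 − 23.213682 = 4.106347
Key observation: no risk-free rate is needed — with the second asset as numeraire the exchange option is a call on the ratio S₁/S₂, and r cancels out of the value.
Δ₁ = e^{−q₁T}·N(d₁) = 0.241215;  Δ₂ = −e^{−q₂T}·N(d₂) = -0.159929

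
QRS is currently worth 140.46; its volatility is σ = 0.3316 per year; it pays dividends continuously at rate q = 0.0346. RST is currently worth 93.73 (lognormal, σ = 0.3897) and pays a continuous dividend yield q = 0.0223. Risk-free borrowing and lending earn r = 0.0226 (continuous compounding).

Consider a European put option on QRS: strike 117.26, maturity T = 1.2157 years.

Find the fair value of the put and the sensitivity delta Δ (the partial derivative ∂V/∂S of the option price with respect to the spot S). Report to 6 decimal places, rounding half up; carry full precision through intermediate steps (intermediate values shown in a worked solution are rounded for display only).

σ√T = 0.3316·√1.2157 = 0.365618
d₁ = (ln(S/K) + (r−q+σ²/2)T) / (σ√T) = (ln(140.46/117.26) + (0.0226−0.0346+0.3316²/2)·1.2157) / 0.365618 = (0.180529 + 0.052250) / 0.365618 = 0.636672
d₂ = d₁ − σ√T = 0.636672 − 0.365618 = 0.271054
e^{−rT} = 0.972899
e^{−qT} = 0.958809
N(−d₁) = 0.262169,  N(−d₂) = 0.393175
Put price V = K·e^{−rT}·N(−d₂) − S·e^{−qT}·N(−d₁) = 44.854213 − 35.307454 = 9.546759
Δ = −e^{−qT}·N(−d₁) = -0.251370

price = 9.546759
Δ = -0.251370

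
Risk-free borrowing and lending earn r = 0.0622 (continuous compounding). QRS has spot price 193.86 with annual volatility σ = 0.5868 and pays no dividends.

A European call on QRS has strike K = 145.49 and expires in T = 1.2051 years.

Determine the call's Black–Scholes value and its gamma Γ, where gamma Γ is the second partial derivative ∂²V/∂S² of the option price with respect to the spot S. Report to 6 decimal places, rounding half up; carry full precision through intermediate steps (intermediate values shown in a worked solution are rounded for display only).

σ√T = 0.5868·√1.2051 = 0.644172
d₁ = (ln(S/K) + (r+σ²/2)T) / (σ√T) = (ln(193.86/145.49) + (0.0622+0.5868²/2)·1.2051) / 0.644172 = (0.287029 + 0.282436) / 0.644172 = 0.884026
d₂ = d₁ − σ√T = 0.884026 − 0.644172 = 0.239855
e^{−rT} = 0.927783
N(d₁) = 0.811659,  N(d₂) = 0.594778
Call price V = S·N(d₁) − K·e^{−rT}·N(d₂) = 157.348210 − 80.285089 = 77.063121
φ(d₁) = (1/√(2π))·e^{−d₁²/2} = 0.269904
Γ = φ(d₁) / (S·σ·√T) = 0.002161

price = 77.063121
Γ = 0.002161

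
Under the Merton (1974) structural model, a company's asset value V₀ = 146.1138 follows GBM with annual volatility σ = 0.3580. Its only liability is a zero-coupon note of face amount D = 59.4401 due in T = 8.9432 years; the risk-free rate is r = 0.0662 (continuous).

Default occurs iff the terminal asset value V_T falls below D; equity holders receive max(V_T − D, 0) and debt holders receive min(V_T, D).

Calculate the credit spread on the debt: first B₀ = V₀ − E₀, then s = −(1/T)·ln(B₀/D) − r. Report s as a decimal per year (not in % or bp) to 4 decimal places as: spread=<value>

Apply the equity-as-call identities (strike 59.4401, horizon 8.9432 years):
d₁ = [ln(V₀/D) + (r + σ²/2)T] / (σ√T)
   = [ln(146.1138/59.4401) + (0.0662 + 0.5·0.3580²)·8.9432] / (0.3580·√8.9432)
   = [0.899417 + 1.165138] / 1.070606 = 1.928399
d₂ = d₁ − σ√T = 1.928399 − 1.070606 = 0.857793
N(d₁) = 0.973097,  N(d₂) = 0.804497,  e^(−rT) = 0.553198
E₀ = V₀·N(d₁) − D·e^(−rT)·N(d₂)
   = 146.1138·0.973097 − 59.4401·0.553198·0.804497 = 115.729373
B₀ = V₀ − E₀ = 146.1138 − 115.729373 = 30.384427
spread = −(1/T)·ln(B₀/D) − r = −(1/8.9432)·ln(30.384427/59.4401) − 0.0662 = 0.00883342

spread=0.0088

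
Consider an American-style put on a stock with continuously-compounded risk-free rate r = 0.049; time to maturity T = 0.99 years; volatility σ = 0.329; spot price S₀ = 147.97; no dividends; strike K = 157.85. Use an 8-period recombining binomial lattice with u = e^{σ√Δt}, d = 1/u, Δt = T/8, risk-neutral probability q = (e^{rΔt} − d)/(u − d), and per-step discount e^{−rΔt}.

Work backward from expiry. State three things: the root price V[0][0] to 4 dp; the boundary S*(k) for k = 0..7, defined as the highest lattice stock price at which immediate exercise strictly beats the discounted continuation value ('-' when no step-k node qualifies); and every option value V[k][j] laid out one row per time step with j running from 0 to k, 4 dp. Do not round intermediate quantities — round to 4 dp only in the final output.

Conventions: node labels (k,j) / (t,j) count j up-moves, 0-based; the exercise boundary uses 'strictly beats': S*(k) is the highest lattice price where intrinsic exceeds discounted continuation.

price = 22.1033
boundary = - - - 104.5642 117.3942 104.5642 117.3942 131.7984
tree:
22.1033
30.6165 13.7686
41.0963 20.3980 7.2361
53.2858 29.2778 11.6718 2.8411
64.7136 40.4558 18.3373 5.0770 0.6157
74.8924 53.2858 27.8539 8.9421 1.2324 0.0000
83.9588 64.7136 40.4558 15.4567 2.4665 0.0000 0.0000
92.0344 74.8924 53.2858 26.0516 4.9365 0.0000 0.0000 0.0000
99.2273 83.9588 64.7136 40.4558 9.8800 0.0000 0.0000 0.0000 0.0000

params: Δt=0.12375 u=1.12270 d=0.89071 q=0.49732 e^(-rΔt)=0.99395
t_8 payoffs: 99.2273 83.9588 64.7136 40.4558 9.8800 0.0000 0.0000 0.0000 0.0000
t_7: node(7,0) S=65.8156 payoff=92.0344 vs cont=91.0801 → 92.0344 [stop]  node(7,1) S=82.9576 payoff=74.8924 vs cont=73.9381 → 74.8924 [stop]  node(7,2) S=104.5642 payoff=53.2858 vs cont=52.3315 → 53.2858 [stop]  node(7,3) S=131.7984 payoff=26.0516 vs cont=25.0973 → 26.0516 [stop]  node(7,4) S=166.1258 payoff=0.0000 vs cont=4.9365 → 4.9365 [wait]  node(7,5) S=209.3940 payoff=0.0000 vs cont=0.0000 → 0.0000 [wait]  node(7,6) S=263.9315 payoff=0.0000 vs cont=0.0000 → 0.0000 [wait]  node(7,7) S=332.6735 payoff=0.0000 vs cont=0.0000 → 0.0000 [wait]  ⇒ S*(7)=131.7984
t_6: node(6,0) S=73.8912 payoff=83.9588 vs cont=83.0046 → 83.9588 [stop]  node(6,1) S=93.1364 payoff=64.7136 vs cont=63.7593 → 64.7136 [stop]  node(6,2) S=117.3942 payoff=40.4558 vs cont=39.5015 → 40.4558 [stop]  node(6,3) S=147.9700 payoff=9.8800 vs cont=15.4567 → 15.4567 [wait]  node(6,4) S=186.5094 payoff=0.0000 vs cont=2.4665 → 2.4665 [wait]  node(6,5) S=235.0865 payoff=0.0000 vs cont=0.0000 → 0.0000 [wait]  node(6,6) S=296.3157 payoff=0.0000 vs cont=0.0000 → 0.0000 [wait]  ⇒ S*(6)=117.3942
t_5: node(5,0) S=82.9576 payoff=74.8924 vs cont=73.9381 → 74.8924 [stop]  node(5,1) S=104.5642 payoff=53.2858 vs cont=52.3315 → 53.2858 [stop]  node(5,2) S=131.7984 payoff=26.0516 vs cont=27.8539 → 27.8539 [wait]  node(5,3) S=166.1258 payoff=0.0000 vs cont=8.9421 → 8.9421 [wait]  node(5,4) S=209.3940 payoff=0.0000 vs cont=1.2324 → 1.2324 [wait]  node(5,5) S=263.9315 payoff=0.0000 vs cont=0.0000 → 0.0000 [wait]  ⇒ S*(5)=104.5642
t_4: node(4,0) S=93.1364 payoff=64.7136 vs cont=63.7593 → 64.7136 [stop]  node(4,1) S=117.3942 payoff=40.4558 vs cont=40.3924 → 40.4558 [stop]  node(4,2) S=147.9700 payoff=9.8800 vs cont=18.3373 → 18.3373 [wait]  node(4,3) S=186.5094 payoff=0.0000 vs cont=5.0770 → 5.0770 [wait]  node(4,4) S=235.0865 payoff=0.0000 vs cont=0.6157 → 0.6157 [wait]  ⇒ S*(4)=117.3942
t_3: node(3,0) S=104.5642 payoff=53.2858 vs cont=52.3315 → 53.2858 [stop]  node(3,1) S=131.7984 payoff=26.0516 vs cont=29.2778 → 29.2778 [wait]  node(3,2) S=166.1258 payoff=0.0000 vs cont=11.6718 → 11.6718 [wait]  node(3,3) S=209.3940 payoff=0.0000 vs cont=2.8411 → 2.8411 [wait]  ⇒ S*(3)=104.5642
t_2: node(2,0) S=117.3942 payoff=40.4558 vs cont=41.0963 → 41.0963 [wait]  node(2,1) S=147.9700 payoff=9.8800 vs cont=20.3980 → 20.3980 [wait]  node(2,2) S=186.5094 payoff=0.0000 vs cont=7.2361 → 7.2361 [wait]  ⇒ S*(2)=-
t_1: node(1,0) S=131.7984 payoff=26.0516 vs cont=30.6165 → 30.6165 [wait]  node(1,1) S=166.1258 payoff=0.0000 vs cont=13.7686 → 13.7686 [wait]  ⇒ S*(1)=-
t_0: node(0,0) S=147.9700 payoff=9.8800 vs cont=22.1033 → 22.1033 [wait]  ⇒ S*(0)=-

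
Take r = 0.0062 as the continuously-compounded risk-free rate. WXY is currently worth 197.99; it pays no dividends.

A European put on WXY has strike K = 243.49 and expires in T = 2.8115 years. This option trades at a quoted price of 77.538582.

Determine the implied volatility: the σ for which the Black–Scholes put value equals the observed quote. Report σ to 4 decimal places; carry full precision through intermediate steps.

At σ = 0.3795 the Black–Scholes value reproduces the quote:
σ√T = 0.3795·√2.8115 = 0.636328
d₁ = (ln(S/K) + (r+σ²/2)T) / (σ√T) = (ln(197.99/243.49) + (0.0062+0.3795²/2)·2.8115) / 0.636328 = (-0.206859 + 0.219888) / 0.636328 = 0.020474
d₂ = d₁ − σ√T = 0.020474 − 0.636328 = -0.615853
e^{−rT} = 0.982720
N(−d₁) = 0.491832,  N(−d₂) = 0.731004
V = K·e^{−rT}·N(−d₂) − S·N(−d₁) = 174.916493 − 97.377911 = 77.538582 (equal to the quote); since ∂V/∂σ > 0 for all σ, the implied volatility is unique

sigma = 0.3795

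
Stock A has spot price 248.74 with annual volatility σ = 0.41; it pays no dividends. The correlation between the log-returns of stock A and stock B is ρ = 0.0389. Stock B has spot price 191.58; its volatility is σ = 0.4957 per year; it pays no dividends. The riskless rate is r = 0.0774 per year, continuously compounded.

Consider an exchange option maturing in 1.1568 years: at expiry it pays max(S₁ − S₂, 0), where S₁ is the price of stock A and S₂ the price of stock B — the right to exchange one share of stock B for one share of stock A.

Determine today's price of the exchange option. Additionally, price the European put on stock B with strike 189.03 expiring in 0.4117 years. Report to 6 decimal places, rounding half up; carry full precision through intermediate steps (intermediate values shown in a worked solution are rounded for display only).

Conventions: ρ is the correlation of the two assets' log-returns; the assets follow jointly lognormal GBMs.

exchange price = 91.138875
price(stock B put K=189.03) = 19.669367

σ_eff = √(σ₁² + σ₂² − 2ρσ₁σ₂) = √(0.41² + 0.4957² − 2·0.0389·0.41·0.4957) = 0.630878
d₁ = (ln(S₁/S₂) + (q₂ − q₁ + σ_eff²/2)T) / (σ_eff√T) = (ln(248.74/191.58) + (0.0 − 0.0 + 0.199003)·1.1568) / 0.678538 = 0.724071
d₂ = d₁ − σ_eff√T = 0.724071 − 0.678538 = 0.045533
N(d₁) = 0.765489,  N(d₂) = 0.518159
V = S₁·e^{−q₁T}·N(d₁) − S₂·e^{−q₂T}·N(d₂) = 190.407705 − 99.268830 = 91.138875
[vanilla: stock B put K=189.03]
σ√T = 0.4957·√0.4117 = 0.318060
d₁ = (ln(S/K) + (r+σ²/2)T) / (σ√T) = (ln(191.58/189.03) + (0.0774+0.4957²/2)·0.4117) / 0.318060 = (0.013400 + 0.082447) / 0.318060 = 0.301347
d₂ = d₁ − σ√T = 0.301347 − 0.318060 = -0.016713
e^{−rT} = 0.968637
N(−d₁) = 0.381575,  N(−d₂) = 0.506667
price = K·e^{−rT}·N(−d₂) − S·N(−d₁) = 92.771501 − 73.102134 = 19.669367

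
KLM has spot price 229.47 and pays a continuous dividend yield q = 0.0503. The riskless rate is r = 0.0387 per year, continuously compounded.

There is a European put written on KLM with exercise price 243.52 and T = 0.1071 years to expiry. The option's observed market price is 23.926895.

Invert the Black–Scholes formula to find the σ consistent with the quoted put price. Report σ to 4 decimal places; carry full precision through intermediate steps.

sigma = 0.5140

At σ = 0.5140 the Black–Scholes value reproduces the quote:
σ√T = 0.514·√0.1071 = 0.168212
d₁ = (ln(S/K) + (r−q+σ²/2)T) / (σ√T) = (ln(229.47/243.52) + (0.0387−0.0503+0.514²/2)·0.1071) / 0.168212 = (-0.059427 + 0.012905) / 0.168212 = -0.276564
d₂ = d₁ − σ√T = -0.276564 − 0.168212 = -0.444776
e^{−rT} = 0.995864
e^{−qT} = 0.994627
N(−d₁) = 0.608942,  N(−d₂) = 0.671759
V = K·e^{−rT}·N(−d₂) − S·e^{−qT}·N(−d₁) = 162.910178 − 138.983283 = 23.926895 (matching the quote); vega is positive throughout, so no other σ reproduces this price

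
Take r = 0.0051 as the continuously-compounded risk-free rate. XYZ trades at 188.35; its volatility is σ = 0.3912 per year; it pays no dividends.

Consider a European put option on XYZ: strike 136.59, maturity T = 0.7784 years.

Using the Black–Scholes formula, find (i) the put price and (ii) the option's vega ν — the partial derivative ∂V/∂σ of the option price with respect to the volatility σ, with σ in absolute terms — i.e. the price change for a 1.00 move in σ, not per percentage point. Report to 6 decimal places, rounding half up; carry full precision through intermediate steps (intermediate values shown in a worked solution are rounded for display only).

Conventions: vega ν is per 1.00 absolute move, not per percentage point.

price = 5.082688
ν = 35.603573

σ√T = 0.3912·√0.7784 = 0.345144
d₁ = (ln(S/K) + (r+σ²/2)T) / (σ√T) = (ln(188.35/136.59) + (0.0051+0.3912²/2)·0.7784) / 0.345144 = (0.321318 + 0.063532) / 0.345144 = 1.115043
d₂ = d₁ − σ√T = 1.115043 − 0.345144 = 0.769899
e^{−rT} = 0.996038
N(−d₁) = 0.132416,  N(−d₂) = 0.220680
Put price V = K·e^{−rT}·N(−d₂) − S·N(−d₁) = 30.023257 − 24.940569 = 5.082688
φ(d₁) = (1/√(2π))·e^{−d₁²/2} = 0.214253
ν = S·φ(d₁)·√T = 35.603573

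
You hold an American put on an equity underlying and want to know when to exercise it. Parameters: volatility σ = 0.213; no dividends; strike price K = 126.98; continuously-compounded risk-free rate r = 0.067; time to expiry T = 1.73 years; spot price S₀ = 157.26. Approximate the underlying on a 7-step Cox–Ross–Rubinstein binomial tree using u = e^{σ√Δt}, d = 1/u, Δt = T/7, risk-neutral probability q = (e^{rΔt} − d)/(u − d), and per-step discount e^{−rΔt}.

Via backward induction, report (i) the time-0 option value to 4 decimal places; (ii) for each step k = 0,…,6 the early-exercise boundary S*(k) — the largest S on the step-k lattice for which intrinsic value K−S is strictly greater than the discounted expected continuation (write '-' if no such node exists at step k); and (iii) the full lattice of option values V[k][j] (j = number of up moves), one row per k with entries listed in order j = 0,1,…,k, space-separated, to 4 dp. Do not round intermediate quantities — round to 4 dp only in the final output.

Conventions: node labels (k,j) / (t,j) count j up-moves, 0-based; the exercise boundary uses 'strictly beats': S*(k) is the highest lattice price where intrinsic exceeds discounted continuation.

price = 2.6249
boundary = - - - - 102.9601 92.6151 102.9601
tree:
2.6249
4.7747 0.9612
8.4652 1.9268 0.2074
14.5418 3.7943 0.4710 0.0000
24.0199 7.2966 1.0694 0.0000 0.0000
34.3649 13.5732 2.4282 0.0000 0.0000 0.0000
43.6705 24.0199 5.5135 0.0000 0.0000 0.0000 0.0000
52.0411 34.3649 12.5193 0.0000 0.0000 0.0000 0.0000 0.0000

Δt=0.24714, u=1.11170, d=0.89952, q=0.55224, disc=e^(-rΔt)=0.98358
k=7 terminal: V=max(K-S,0) → 52.0411 34.3649 12.5193 0.0000 0.0000 0.0000 0.0000 0.0000
k=6: j=0 S=83.3095 intr=43.6705 cont=41.5852 V=43.6705[EX]; j=1 S=102.9601 intr=24.0199 cont=21.9346 V=24.0199[EX]; j=2 S=127.2459 intr=0.0000 cont=5.5135 V=5.5135[hold]; j=3 S=157.2600 intr=0.0000 cont=0.0000 V=0.0000[hold]; j=4 S=194.3537 intr=0.0000 cont=0.0000 V=0.0000[hold]; j=5 S=240.1969 intr=0.0000 cont=0.0000 V=0.0000[hold]; j=6 S=296.8534 intr=0.0000 cont=0.0000 V=0.0000[hold]  S*(6)=102.9601
k=5: j=0 S=92.6151 intr=34.3649 cont=32.2796 V=34.3649[EX]; j=1 S=114.4607 intr=12.5193 cont=13.5732 V=13.5732[hold]; j=2 S=141.4591 intr=0.0000 cont=2.4282 V=2.4282[hold]; j=3 S=174.8258 intr=0.0000 cont=0.0000 V=0.0000[hold]; j=4 S=216.0629 intr=0.0000 cont=0.0000 V=0.0000[hold]; j=5 S=267.0268 intr=0.0000 cont=0.0000 V=0.0000[hold]  S*(5)=92.6151
k=4: j=0 S=102.9601 intr=24.0199 cont=22.5070 V=24.0199[EX]; j=1 S=127.2459 intr=0.0000 cont=7.2966 V=7.2966[hold]; j=2 S=157.2600 intr=0.0000 cont=1.0694 V=1.0694[hold]; j=3 S=194.3537 intr=0.0000 cont=0.0000 V=0.0000[hold]; j=4 S=240.1969 intr=0.0000 cont=0.0000 V=0.0000[hold]  S*(4)=102.9601
k=3: j=0 S=114.4607 intr=12.5193 cont=14.5418 V=14.5418[hold]; j=1 S=141.4591 intr=0.0000 cont=3.7943 V=3.7943[hold]; j=2 S=174.8258 intr=0.0000 cont=0.4710 V=0.4710[hold]; j=3 S=216.0629 intr=0.0000 cont=0.0000 V=0.0000[hold]  S*(3)=-
k=2: j=0 S=127.2459 intr=0.0000 cont=8.4652 V=8.4652[hold]; j=1 S=157.2600 intr=0.0000 cont=1.9268 V=1.9268[hold]; j=2 S=194.3537 intr=0.0000 cont=0.2074 V=0.2074[hold]  S*(2)=-
k=1: j=0 S=141.4591 intr=0.0000 cont=4.7747 V=4.7747[hold]; j=1 S=174.8258 intr=0.0000 cont=0.9612 V=0.9612[hold]  S*(1)=-
k=0: j=0 S=157.2600 intr=0.0000 cont=2.6249 V=2.6249[hold]  S*(0)=-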